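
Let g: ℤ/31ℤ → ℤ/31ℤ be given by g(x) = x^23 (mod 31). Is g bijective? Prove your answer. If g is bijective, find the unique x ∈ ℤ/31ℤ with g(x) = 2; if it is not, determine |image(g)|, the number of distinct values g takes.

Since 31 is prime, the nonzero elements of ℤ/31ℤ form a cyclic group of order 30.
As gcd(23, 30) = 1, raising to the 23rd power is a bijection on this group: if a^23 ≡ b^23 then (ab^{−1})^23 = 1, and the only element of order dividing gcd(23, 30) = 1 is 1, so a = b.
With g(0) = 0 this makes g injective on all of ℤ/31ℤ, hence bijective (finite equal-size domain and codomain). In particular g is bijective.
Since g is bijective, we find the preimage of 2. The inverse of x ↦ x^23 on (ℤ/31ℤ)^× is x ↦ x^17, because 23·17 = 391 = 13·30 + 1 ≡ 1 (mod 30) and x^{30} = 1 for x ≠ 0 (Fermat). So g⁻¹(2) = 2^17 mod 31.
Repeated squaring mod 31: 2^1 ≡ 2, 2^2 ≡ 2² = 4, 2^4 ≡ 4² = 16, 2^8 ≡ 16² = 256 ≡ 8, 2^16 ≡ 8² = 64 ≡ 2. Since 17 = 16 + 1, 2^17 ≡ 2·2: 2·2 = 4. So 2^17 ≡ 4 (mod 31).
Hence g⁻¹(2) = 4.

4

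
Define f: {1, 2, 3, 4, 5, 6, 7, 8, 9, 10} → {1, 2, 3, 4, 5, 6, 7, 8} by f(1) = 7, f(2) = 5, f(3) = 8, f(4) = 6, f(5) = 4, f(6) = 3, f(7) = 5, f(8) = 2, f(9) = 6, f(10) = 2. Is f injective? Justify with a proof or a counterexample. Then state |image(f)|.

7

f(2) = 5 = f(7) with 2 ≠ 7, so f is not injective.
The image of f is {2, 3, 4, 5, 6, 7, 8}, which has 7 elements.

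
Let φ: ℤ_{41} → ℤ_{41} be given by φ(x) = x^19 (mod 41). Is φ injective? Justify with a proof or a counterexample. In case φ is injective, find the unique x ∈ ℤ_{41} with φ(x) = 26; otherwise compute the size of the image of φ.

Since 41 is prime, the nonzero elements of ℤ_{41} form a cyclic group of order 40.
As gcd(19, 40) = 1, raising to the 19th power is a bijection on this group: if s^19 ≡ t^19 then (st^{−1})^19 = 1, and the only element of order dividing gcd(19, 40) = 1 is 1, so s = t.
With φ(0) = 0 this makes φ injective on all of ℤ_{41}, hence bijective (finite equal-size domain and codomain). In particular φ is injective.
Since φ is injective, we find the preimage of 26. The inverse of x ↦ x^19 on (ℤ_{41})^× is x ↦ x^19, because 19·19 = 361 = 9·40 + 1 ≡ 1 (mod 40) and x^{40} = 1 for x ≠ 0 (Fermat). So φ⁻¹(26) = 26^19 mod 41.
Repeated squaring mod 41: 26^1 ≡ 26, 26^2 ≡ 26² = 676 ≡ 20, 26^4 ≡ 20² = 400 ≡ 31, 26^8 ≡ 31² = 961 ≡ 18, 26^16 ≡ 18² = 324 ≡ 37. Since 19 = 16 + 2 + 1, 26^19 ≡ 37·20·26: 37·20 = 740 ≡ 2, then 2·26 = 52 ≡ 11. So 26^19 ≡ 11 (mod 41).
Hence φ⁻¹(26) = 11.

11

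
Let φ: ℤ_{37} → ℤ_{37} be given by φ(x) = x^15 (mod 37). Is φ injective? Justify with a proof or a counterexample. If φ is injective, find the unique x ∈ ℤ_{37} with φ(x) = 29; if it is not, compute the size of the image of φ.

φ(3): Repeated squaring mod 37: 3^1 ≡ 3, 3^2 ≡ 3² = 9, 3^4 ≡ 9² = 81 ≡ 7, 3^8 ≡ 7² = 49 ≡ 12. Since 15 = 8 + 4 + 2 + 1, 3^15 ≡ 12·7·9·3: 12·7 = 84 ≡ 10, then 10·9 = 90 ≡ 16, then 16·3 = 48 ≡ 11. So 3^15 ≡ 11 (mod 37).
φ(4): Repeated squaring mod 37: 4^1 ≡ 4, 4^2 ≡ 4² = 16, 4^4 ≡ 16² = 256 ≡ 34, 4^8 ≡ 34² = 1156 ≡ 9. Since 15 = 8 + 4 + 2 + 1, 4^15 ≡ 9·34·16·4: 9·34 = 306 ≡ 10, then 10·16 = 160 ≡ 12, then 12·4 = 48 ≡ 11. So 4^15 ≡ 11 (mod 37).
So φ(3) = φ(4) = 11 while 3 ≠ 4, therefore φ is not injective.
Since φ is not injective, we determine |image(φ)|. Computing x^15 mod 37 for each x (by repeated squaring, reducing mod 37 at every step), the values φ(0), φ(1), …, φ(36) are: 0, 1, 23, 11, 11, 29, 31, 26, 31, 10, 1, 36, 10, 29, 6, 23, 10, 14, 8, 29, 23, 27, 14, 31, 8, 27, 1, 36, 27, 6, 11, 6, 8, 26, 26, 14, 36.
The distinct values are {0, 1, 6, 8, 10, 11, 14, 23, 26, 27, 29, 31, 36}; there are 13 of them.

13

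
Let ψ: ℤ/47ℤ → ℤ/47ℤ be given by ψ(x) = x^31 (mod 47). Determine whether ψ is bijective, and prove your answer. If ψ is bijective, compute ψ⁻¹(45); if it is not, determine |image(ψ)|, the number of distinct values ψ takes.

39

Since 47 is prime, the nonzero elements of ℤ/47ℤ form a cyclic group of order 46.
As gcd(31, 46) = 1, raising to the 31st power is a bijection on this group: if u^31 ≡ v^31 then (uv^{−1})^31 = 1, and the only element of order dividing gcd(31, 46) = 1 is 1, so u = v.
With ψ(0) = 0 this makes ψ injective on all of ℤ/47ℤ, hence bijective (finite equal-size domain and codomain). In particular ψ is bijective.
Since ψ is bijective, we find the preimage of 45. The inverse of x ↦ x^31 on (ℤ/47ℤ)^× is x ↦ x^3, because 31·3 = 93 = 2·46 + 1 ≡ 1 (mod 46) and x^{46} = 1 for x ≠ 0 (Fermat). So ψ⁻¹(45) = 45^3 mod 47.
Repeated squaring mod 47: 45^1 ≡ 45, 45^2 ≡ 45² = 2025 ≡ 4. Since 3 = 2 + 1, 45^3 ≡ 4·45: 4·45 = 180 ≡ 39. So 45^3 ≡ 39 (mod 47).
Hence ψ⁻¹(45) = 39.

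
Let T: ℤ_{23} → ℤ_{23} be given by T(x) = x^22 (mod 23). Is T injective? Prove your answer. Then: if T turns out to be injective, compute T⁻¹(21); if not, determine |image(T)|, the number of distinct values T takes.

2

T(1) = 1^22 = 1.
T(2): Repeated squaring mod 23: 2^1 ≡ 2, 2^2 ≡ 2² = 4, 2^4 ≡ 4² = 16, 2^8 ≡ 16² = 256 ≡ 3, 2^16 ≡ 3² = 9. Since 22 = 16 + 4 + 2, 2^22 ≡ 9·16·4: 9·16 = 144 ≡ 6, then 6·4 = 24 ≡ 1. So 2^22 ≡ 1 (mod 23).
So T(1) = T(2) = 1 while 1 ≠ 2, hence T is not injective.
Since T is not injective, we determine |image(T)|. Computing x^22 mod 23 for each x (by repeated squaring, reducing mod 23 at every step), the values T(0), T(1), …, T(22) are: 0, 1, 1, 1, 1, 1, 1, 1, 1, 1, 1, 1, 1, 1, 1, 1, 1, 1, 1, 1, 1, 1, 1.
The distinct values are {0, 1}; there are 2 of them.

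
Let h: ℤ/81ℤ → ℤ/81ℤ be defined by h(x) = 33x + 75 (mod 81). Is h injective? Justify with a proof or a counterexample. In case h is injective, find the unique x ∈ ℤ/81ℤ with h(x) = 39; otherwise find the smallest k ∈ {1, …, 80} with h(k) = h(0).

We have gcd(33, 81) = 3 > 1. Taking s = 0 and t = 27: h(0) = 75 and h(27) = 33·27 + 75 = 966 ≡ 75 (mod 81).
So h(0) = h(27) while 0 ≠ 27, hence h is not injective.
Since h is not injective, we find the least positive k with h(k) = h(0): this means 33k ≡ 0 (mod 81), i.e. 81 ∣ 33k. Since gcd(33, 81) = 3, dividing through by 3 this holds exactly when 27 ∣ 11k, and as gcd(11, 27) = 1, exactly when 27 ∣ k.
The smallest positive such k is 27.

27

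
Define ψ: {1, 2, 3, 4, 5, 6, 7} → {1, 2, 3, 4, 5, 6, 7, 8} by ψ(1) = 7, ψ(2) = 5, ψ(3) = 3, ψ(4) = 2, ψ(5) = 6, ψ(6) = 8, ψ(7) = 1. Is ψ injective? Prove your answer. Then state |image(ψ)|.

7

The values ψ(1), …, ψ(7) are 7, 5, 3, 2, 6, 8, 1 — all distinct.
So ψ(u) = ψ(v) only when u = v, and ψ is injective.
The image of ψ is {1, 2, 3, 5, 6, 7, 8}, which has 7 elements.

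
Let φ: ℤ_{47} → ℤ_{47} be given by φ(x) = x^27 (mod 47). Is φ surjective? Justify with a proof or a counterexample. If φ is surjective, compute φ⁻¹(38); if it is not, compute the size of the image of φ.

Since 47 is prime, the nonzero elements of ℤ_{47} form a cyclic group of order 46.
As gcd(27, 46) = 1, raising to the 27th power is a bijection on this group: if u^27 ≡ v^27 then (uv^{−1})^27 = 1, and the only element of order dividing gcd(27, 46) = 1 is 1, so u = v.
With φ(0) = 0 this makes φ injective on all of ℤ_{47}, hence bijective (finite equal-size domain and codomain). In particular φ is surjective.
Since φ is surjective, we find the preimage of 38. The inverse of x ↦ x^27 on (ℤ_{47})^× is x ↦ x^29, because 27·29 = 783 = 17·46 + 1 ≡ 1 (mod 46) and x^{46} = 1 for x ≠ 0 (Fermat). So φ⁻¹(38) = 38^29 mod 47.
Repeated squaring mod 47: 38^1 ≡ 38, 38^2 ≡ 38² = 1444 ≡ 34, 38^4 ≡ 34² = 1156 ≡ 28, 38^8 ≡ 28² = 784 ≡ 32, 38^16 ≡ 32² = 1024 ≡ 37. Since 29 = 16 + 8 + 4 + 1, 38^29 ≡ 37·32·28·38: 37·32 = 1184 ≡ 9, then 9·28 = 252 ≡ 17, then 17·38 = 646 ≡ 35. So 38^29 ≡ 35 (mod 47).
Hence φ⁻¹(38) = 35.

35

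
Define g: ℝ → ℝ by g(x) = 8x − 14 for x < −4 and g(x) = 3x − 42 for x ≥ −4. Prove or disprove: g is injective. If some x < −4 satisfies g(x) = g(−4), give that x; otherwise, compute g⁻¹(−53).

-5

Both pieces are strictly increasing (slopes 8 and 3), so each is injective on its own interval.
The left piece maps (−∞, −4) onto (−∞, −46); the right piece maps [−4, ∞) onto [−54, ∞).
These images overlap. In particular g(−4) = −54 (right piece), and solving 8x − 14 = −54 on the left piece gives x = −5 < −4.
So g(−5) = g(−4) with −5 ≠ −4, and g is not injective. This x = −5 is the requested value below −4.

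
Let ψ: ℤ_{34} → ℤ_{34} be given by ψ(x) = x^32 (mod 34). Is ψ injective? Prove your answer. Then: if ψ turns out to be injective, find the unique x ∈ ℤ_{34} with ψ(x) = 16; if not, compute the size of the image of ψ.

ψ(1) = 1^32 = 1.
ψ(3): Repeated squaring mod 34: 3^1 ≡ 3, 3^2 ≡ 3² = 9, 3^4 ≡ 9² = 81 ≡ 13, 3^8 ≡ 13² = 169 ≡ 33, 3^16 ≡ 33² = 1089 ≡ 1, 3^32 ≡ 1² = 1. So 3^32 ≡ 1 (mod 34).
So ψ(1) = ψ(3) = 1 while 1 ≠ 3, thus ψ is not injective.
Since ψ is not injective, we determine |image(ψ)|. Computing x^32 mod 34 for each x (by repeated squaring, reducing mod 34 at every step), the values ψ(0), ψ(1), …, ψ(33) are: 0, 1, 18, 1, 18, 1, 18, 1, 18, 1, 18, 1, 18, 1, 18, 1, 18, 17, 18, 1, 18, 1, 18, 1, 18, 1, 18, 1, 18, 1, 18, 1, 18, 1.
The distinct values are {0, 1, 17, 18}; there are 4 of them.

4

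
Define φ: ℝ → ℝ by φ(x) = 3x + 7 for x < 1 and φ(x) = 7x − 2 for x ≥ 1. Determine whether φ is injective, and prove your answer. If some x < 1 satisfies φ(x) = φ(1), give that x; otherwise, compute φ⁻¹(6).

Both pieces are strictly increasing (slopes 3 and 7), so each is injective on its own interval.
The left piece maps (−∞, 1) onto (−∞, 10); the right piece maps [1, ∞) onto [5, ∞).
These images overlap. In particular φ(1) = 5 (right piece), and solving 3x + 7 = 5 on the left piece gives x = −2/3 < 1.
So φ(−2/3) = φ(1) with −2/3 ≠ 1, and φ is not injective. This x = −2/3 is the requested value below 1.

-2/3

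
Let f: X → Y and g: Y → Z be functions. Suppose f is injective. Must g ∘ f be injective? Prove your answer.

not injective

No. Take X = Y = Z = {0, 1}, f = identity (injective), and g(x) = 0 for every x.
Then (g ∘ f)(0) = 0 = (g ∘ f)(1) with 0 ≠ 1, so g ∘ f is not injective.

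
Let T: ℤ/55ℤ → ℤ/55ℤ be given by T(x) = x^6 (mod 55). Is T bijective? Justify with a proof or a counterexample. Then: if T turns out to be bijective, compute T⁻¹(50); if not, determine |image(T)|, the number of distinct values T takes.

18

T(3): Repeated squaring mod 55: 3^1 ≡ 3, 3^2 ≡ 3² = 9, 3^4 ≡ 9² = 81 ≡ 26. Since 6 = 4 + 2, 3^6 ≡ 26·9: 26·9 = 234 ≡ 14. So 3^6 ≡ 14 (mod 55).
T(8): Repeated squaring mod 55: 8^1 ≡ 8, 8^2 ≡ 8² = 64 ≡ 9, 8^4 ≡ 9² = 81 ≡ 26. Since 6 = 4 + 2, 8^6 ≡ 26·9: 26·9 = 234 ≡ 14. So 8^6 ≡ 14 (mod 55).
So T(3) = T(8) = 14 while 3 ≠ 8, hence T is not injective, hence not bijective.
Since T is not bijective, we determine |image(T)|. Computing x^6 mod 55 for each x (by repeated squaring, reducing mod 55 at every step), the values T(0), T(1), …, T(54) are: 0, 1, 9, 14, 26, 5, 16, 4, 14, 31, 45, 11, 34, 9, 36, 15, 16, 49, 4, 36, 20, 1, 44, 34, 31, 25, 26, 49, 49, 26, 25, 31, 34, 44, 1, 20, 36, 4, 49, 16, 15, 36, 9, 34, 11, 45, 31, 14, 4, 16, 5, 26, 14, 9, 1.
The distinct values are {0, 1, 4, 5, 9, 11, 14, 15, 16, 20, 25, 26, 31, 34, 36, 44, 45, 49}; there are 18 of them.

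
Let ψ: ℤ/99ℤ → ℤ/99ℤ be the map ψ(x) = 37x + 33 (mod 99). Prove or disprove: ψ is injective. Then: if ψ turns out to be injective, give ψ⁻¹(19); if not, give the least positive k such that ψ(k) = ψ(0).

If ψ(u) = ψ(v), then 37u ≡ 37v (mod 99). Because gcd(37, 99) = 1, we may cancel 37 to get u ≡ v (mod 99).
Hence ψ is injective.
We now compute 37⁻¹ mod 99 explicitly. Euclid's algorithm: 99 = 2·37 + 25, 37 = 1·25 + 12, 25 = 2·12 + 1; back-substituting gives 1 = 91·37 − 34·99, so 37⁻¹ ≡ 91 (mod 99).
Since ψ is injective, we find ψ⁻¹(19): we need 37x ≡ 19 − 33 ≡ 85 (mod 99). Using 37⁻¹ = 91: x ≡ 91·85 = 7735 = 78·99 + 13, so x = 13.
Check: ψ(13) = 37·13 + 33 = 514 = 5·99 + 19 ≡ 19 (mod 99).

13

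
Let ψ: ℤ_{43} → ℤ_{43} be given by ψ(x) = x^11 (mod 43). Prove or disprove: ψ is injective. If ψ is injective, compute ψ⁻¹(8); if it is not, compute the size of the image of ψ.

22

Since 43 is prime, the nonzero elements of ℤ_{43} form a cyclic group of order 42.
As gcd(11, 42) = 1, raising to the 11th power is a bijection on this group: if s^11 ≡ t^11 then (st^{−1})^11 = 1, and the only element of order dividing gcd(11, 42) = 1 is 1, so s = t.
With ψ(0) = 0 this makes ψ injective on all of ℤ_{43}, hence bijective (finite equal-size domain and codomain). In particular ψ is injective.
Since ψ is injective, we find the preimage of 8. The inverse of x ↦ x^11 on (ℤ_{43})^× is x ↦ x^23, because 11·23 = 253 = 6·42 + 1 ≡ 1 (mod 42) and x^{42} = 1 for x ≠ 0 (Fermat). So ψ⁻¹(8) = 8^23 mod 43.
Repeated squaring mod 43: 8^1 ≡ 8, 8^2 ≡ 8² = 64 ≡ 21, 8^4 ≡ 21² = 441 ≡ 11, 8^8 ≡ 11² = 121 ≡ 35, 8^16 ≡ 35² = 1225 ≡ 21. Since 23 = 16 + 4 + 2 + 1, 8^23 ≡ 21·11·21·8: 21·11 = 231 ≡ 16, then 16·21 = 336 ≡ 35, then 35·8 = 280 ≡ 22. So 8^23 ≡ 22 (mod 43).
Hence ψ⁻¹(8) = 22.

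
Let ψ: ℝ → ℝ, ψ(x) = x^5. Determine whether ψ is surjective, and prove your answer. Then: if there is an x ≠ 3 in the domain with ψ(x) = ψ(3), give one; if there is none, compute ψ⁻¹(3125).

For any y ∈ ℝ, x = y^{1/5} ∈ ℝ gives ψ(x) = y, so ψ is surjective.
Since x ↦ x^5 is strictly increasing on ℝ, it is injective there, so no x ≠ 3 in the domain has ψ(x) = ψ(3). We therefore compute ψ⁻¹(3125) = 3125^{1/5} = 5 (indeed 5^5 = 3125).

5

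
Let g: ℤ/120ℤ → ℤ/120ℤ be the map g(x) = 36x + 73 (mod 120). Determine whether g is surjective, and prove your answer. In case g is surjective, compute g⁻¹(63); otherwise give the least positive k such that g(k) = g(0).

10

Since gcd(36, 120) = 12, we have 36x ≡ 0 (mod 12) for all x, so g(x) ≡ 1 (mod 12).
But 0 ≢ 1 (mod 12), so 0 ∈ ℤ/120ℤ has no preimage. Therefore g is not surjective.
Since g is not surjective, we find the least positive k with g(k) = g(0): this means 36k ≡ 0 (mod 120), i.e. 120 ∣ 36k. Since gcd(36, 120) = 12, dividing through by 12 this holds exactly when 10 ∣ 3k, and as gcd(3, 10) = 1, exactly when 10 ∣ k.
The smallest positive such k is 10.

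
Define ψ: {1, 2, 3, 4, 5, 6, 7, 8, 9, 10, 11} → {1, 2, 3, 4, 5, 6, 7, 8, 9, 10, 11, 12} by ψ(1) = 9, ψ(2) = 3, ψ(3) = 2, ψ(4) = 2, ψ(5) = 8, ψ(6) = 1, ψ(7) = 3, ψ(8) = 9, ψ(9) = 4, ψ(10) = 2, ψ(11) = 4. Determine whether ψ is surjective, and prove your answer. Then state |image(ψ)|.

No element maps to 5, so ψ is not surjective.
The image of ψ is {1, 2, 3, 4, 8, 9}, which has 6 elements.

6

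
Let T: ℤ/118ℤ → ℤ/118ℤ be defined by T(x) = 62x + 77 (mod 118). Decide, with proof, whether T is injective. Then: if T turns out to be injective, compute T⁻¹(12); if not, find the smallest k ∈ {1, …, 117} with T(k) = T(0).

We have gcd(62, 118) = 2 > 1. Taking u = 0 and v = 59: T(0) = 77 and T(59) = 62·59 + 77 = 3735 ≡ 77 (mod 118).
So T(0) = T(59) while 0 ≠ 59, thus T is not injective.
Since T is not injective, we find the least positive k with T(k) = T(0): this means 62k ≡ 0 (mod 118), i.e. 118 ∣ 62k. Since gcd(62, 118) = 2, dividing through by 2 this holds exactly when 59 ∣ 31k, and as gcd(31, 59) = 1, exactly when 59 ∣ k.
The smallest positive such k is 59.

59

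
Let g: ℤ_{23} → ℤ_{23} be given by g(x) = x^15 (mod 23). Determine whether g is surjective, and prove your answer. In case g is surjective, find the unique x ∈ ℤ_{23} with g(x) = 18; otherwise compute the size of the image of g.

13

Since 23 is prime, the nonzero elements of ℤ_{23} form a cyclic group of order 22.
As gcd(15, 22) = 1, raising to the 15th power is a bijection on this group: if u^15 ≡ v^15 then (uv^{−1})^15 = 1, and the only element of order dividing gcd(15, 22) = 1 is 1, so u = v.
With g(0) = 0 this makes g injective on all of ℤ_{23}, hence bijective (finite equal-size domain and codomain). In particular g is surjective.
Since g is surjective, we find the preimage of 18. The inverse of x ↦ x^15 on (ℤ_{23})^× is x ↦ x^3, because 15·3 = 45 = 2·22 + 1 ≡ 1 (mod 22) and x^{22} = 1 for x ≠ 0 (Fermat). So g⁻¹(18) = 18^3 mod 23.
Repeated squaring mod 23: 18^1 ≡ 18, 18^2 ≡ 18² = 324 ≡ 2. Since 3 = 2 + 1, 18^3 ≡ 2·18: 2·18 = 36 ≡ 13. So 18^3 ≡ 13 (mod 23).
Hence g⁻¹(18) = 13.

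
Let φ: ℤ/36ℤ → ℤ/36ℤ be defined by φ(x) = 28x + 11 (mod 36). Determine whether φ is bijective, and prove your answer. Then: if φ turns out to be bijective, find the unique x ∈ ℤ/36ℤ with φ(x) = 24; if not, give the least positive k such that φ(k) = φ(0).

We have gcd(28, 36) = 4 > 1. Taking u = 0 and v = 9: φ(0) = 11 and φ(9) = 28·9 + 11 = 263 ≡ 11 (mod 36).
So φ(0) = φ(9) while 0 ≠ 9, hence φ is not injective, hence not bijective.
Since φ is not bijective, we find the least positive k with φ(k) = φ(0): this means 28k ≡ 0 (mod 36), i.e. 36 ∣ 28k. Since gcd(28, 36) = 4, dividing through by 4 this holds exactly when 9 ∣ 7k, and as gcd(7, 9) = 1, exactly when 9 ∣ k.
The smallest positive such k is 9.

9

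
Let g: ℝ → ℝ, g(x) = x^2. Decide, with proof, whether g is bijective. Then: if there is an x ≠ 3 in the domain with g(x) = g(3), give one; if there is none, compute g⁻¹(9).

g(3) = 9 = (−3)^2 = g(−3) (since 2 is even), with 3 ≠ −3. So g is not injective, hence not bijective.
For the follow-up, such an x exists: taking x = −3 ∈ ℝ gives g(−3) = 9 = g(3) with −3 ≠ 3.

-3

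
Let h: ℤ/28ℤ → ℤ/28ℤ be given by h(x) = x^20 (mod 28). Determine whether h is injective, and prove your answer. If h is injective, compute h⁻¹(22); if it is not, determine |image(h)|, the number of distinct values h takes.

h(6): Repeated squaring mod 28: 6^1 ≡ 6, 6^2 ≡ 6² = 36 ≡ 8, 6^4 ≡ 8² = 64 ≡ 8, 6^8 ≡ 8² = 64 ≡ 8, 6^16 ≡ 8² = 64 ≡ 8. Since 20 = 16 + 4, 6^20 ≡ 8·8: 8·8 = 64 ≡ 8. So 6^20 ≡ 8 (mod 28).
h(8): Repeated squaring mod 28: 8^1 ≡ 8, 8^2 ≡ 8² = 64 ≡ 8, 8^4 ≡ 8² = 64 ≡ 8, 8^8 ≡ 8² = 64 ≡ 8, 8^16 ≡ 8² = 64 ≡ 8. Since 20 = 16 + 4, 8^20 ≡ 8·8: 8·8 = 64 ≡ 8. So 8^20 ≡ 8 (mod 28).
So h(6) = h(8) = 8 while 6 ≠ 8, therefore h is not injective.
Since h is not injective, we determine |image(h)|. Computing x^20 mod 28 for each x (by repeated squaring, reducing mod 28 at every step), the values h(0), h(1), …, h(27) are: 0, 1, 4, 9, 16, 25, 8, 21, 8, 25, 16, 9, 4, 1, 0, 1, 4, 9, 16, 25, 8, 21, 8, 25, 16, 9, 4, 1.
The distinct values are {0, 1, 4, 8, 9, 16, 21, 25}; there are 8 of them.

8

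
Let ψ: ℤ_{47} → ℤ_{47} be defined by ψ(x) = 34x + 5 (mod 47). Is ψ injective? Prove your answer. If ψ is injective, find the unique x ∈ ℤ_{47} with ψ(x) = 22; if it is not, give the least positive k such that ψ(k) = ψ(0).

24

Recall: ψ is injective when ψ(s) = ψ(t) forces s = t.
If ψ(s) = ψ(t), then 34s ≡ 34t (mod 47). Because gcd(34, 47) = 1, we may cancel 34 to get s ≡ t (mod 47).
Therefore ψ is injective.
We now compute 34⁻¹ mod 47 explicitly. Euclid's algorithm: 47 = 1·34 + 13, 34 = 2·13 + 8, 13 = 1·8 + 5, 8 = 1·5 + 3, 5 = 1·3 + 2, 3 = 1·2 + 1; back-substituting gives 1 = 18·34 − 13·47, so 34⁻¹ ≡ 18 (mod 47).
Since ψ is injective, we find ψ⁻¹(22): we need 34x ≡ 22 − 5 ≡ 17 (mod 47). Using 34⁻¹ = 18: x ≡ 18·17 = 306 = 6·47 + 24, so x = 24.
Check: ψ(24) = 34·24 + 5 = 821 = 17·47 + 22 ≡ 22 (mod 47).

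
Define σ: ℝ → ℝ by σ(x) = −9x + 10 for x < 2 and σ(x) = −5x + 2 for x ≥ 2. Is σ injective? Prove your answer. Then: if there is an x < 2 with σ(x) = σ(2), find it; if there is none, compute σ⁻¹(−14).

Both pieces are strictly decreasing (slopes −9 and −5), so each is injective on its own interval.
The left piece maps (−∞, 2) onto (−8, ∞); the right piece maps [2, ∞) onto (−∞, −8].
These images are disjoint, so no value is attained by both pieces. Thus σ is injective.
Because the two images are disjoint, no x < 2 has σ(x) = σ(2), so we compute σ⁻¹(−14): −14 lies in (−∞, −8], so solve −5x + 2 = −14: x = (−14 − 2)/(−5) = 16/5.

16/5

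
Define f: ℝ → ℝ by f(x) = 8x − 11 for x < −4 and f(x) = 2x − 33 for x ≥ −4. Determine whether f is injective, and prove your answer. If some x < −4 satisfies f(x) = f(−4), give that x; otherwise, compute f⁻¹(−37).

Both pieces are strictly increasing (slopes 8 and 2), so each is injective on its own interval.
The left piece maps (−∞, −4) onto (−∞, −43); the right piece maps [−4, ∞) onto [−41, ∞).
These images are disjoint, so no value is attained by both pieces. Hence f is injective.
Because the two images are disjoint, no x < −4 has f(x) = f(−4), so we compute f⁻¹(−37): −37 lies in [−41, ∞), so solve 2x − 33 = −37: x = (−37 + 33)/2 = −2.

-2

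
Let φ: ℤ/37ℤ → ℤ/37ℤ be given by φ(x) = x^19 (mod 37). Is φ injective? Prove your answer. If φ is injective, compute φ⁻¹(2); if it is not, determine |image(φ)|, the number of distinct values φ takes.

35

Since 37 is prime, the nonzero elements of ℤ/37ℤ form a cyclic group of order 36.
As gcd(19, 36) = 1, raising to the 19th power is a bijection on this group: if a^19 ≡ b^19 then (ab^{−1})^19 = 1, and the only element of order dividing gcd(19, 36) = 1 is 1, so a = b.
With φ(0) = 0 this makes φ injective on all of ℤ/37ℤ, hence bijective (finite equal-size domain and codomain). In particular φ is injective.
Since φ is injective, we find the preimage of 2. The inverse of x ↦ x^19 on (ℤ/37ℤ)^× is x ↦ x^19, because 19·19 = 361 = 10·36 + 1 ≡ 1 (mod 36) and x^{36} = 1 for x ≠ 0 (Fermat). So φ⁻¹(2) = 2^19 mod 37.
Repeated squaring mod 37: 2^1 ≡ 2, 2^2 ≡ 2² = 4, 2^4 ≡ 4² = 16, 2^8 ≡ 16² = 256 ≡ 34, 2^16 ≡ 34² = 1156 ≡ 9. Since 19 = 16 + 2 + 1, 2^19 ≡ 9·4·2: 9·4 = 36, then 36·2 = 72 ≡ 35. So 2^19 ≡ 35 (mod 37).
Hence φ⁻¹(2) = 35.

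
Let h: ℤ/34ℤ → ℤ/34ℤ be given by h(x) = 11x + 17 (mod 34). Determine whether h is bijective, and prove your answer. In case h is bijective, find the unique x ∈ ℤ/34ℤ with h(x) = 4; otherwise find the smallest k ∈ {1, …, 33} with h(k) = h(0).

5

Suppose h(u) = h(v) in ℤ/34ℤ. Then 11u + 17 ≡ 11v + 17 (mod 34), hence 11(u − v) ≡ 0 (mod 34).
Since gcd(11, 34) = 1, 11 is invertible modulo 34, so u − v ≡ 0 (mod 34), i.e. u = v.
We now compute 11⁻¹ mod 34 explicitly. Euclid's algorithm: 34 = 3·11 + 1; back-substituting gives 1 = 31·11 − 10·34, so 11⁻¹ ≡ 31 (mod 34).
Then y ↦ 31(y − 17) is a two-sided inverse to h, so every y ∈ ℤ/34ℤ has a preimage.
So h is bijective.
Since h is bijective, we compute h⁻¹(4): solve 11x + 17 ≡ 4 (mod 34), i.e. 11x ≡ 21 (mod 34).
Multiplying by 11⁻¹ = 31 gives x ≡ 31·21 = 651 = 19·34 + 5 ≡ 5 (mod 34).
Check: h(5) = 11·5 + 17 = 72 = 2·34 + 4 ≡ 4 (mod 34).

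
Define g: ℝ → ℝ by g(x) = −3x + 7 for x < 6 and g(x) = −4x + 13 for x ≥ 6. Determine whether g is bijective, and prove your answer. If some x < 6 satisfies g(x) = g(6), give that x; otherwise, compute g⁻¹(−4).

Both pieces are strictly decreasing (slopes −3 and −4), so each is injective on its own interval.
The left piece maps (−∞, 6) onto (−11, ∞); the right piece maps [6, ∞) onto (−∞, −11].
Since −11 = −11, the images partition ℝ: g is injective and surjective, hence bijective.
Because the two images are disjoint, no x < 6 has g(x) = g(6), so we compute g⁻¹(−4): −4 lies in (−11, ∞), so solve −3x + 7 = −4: x = (−4 − 7)/(−3) = 11/3.

11/3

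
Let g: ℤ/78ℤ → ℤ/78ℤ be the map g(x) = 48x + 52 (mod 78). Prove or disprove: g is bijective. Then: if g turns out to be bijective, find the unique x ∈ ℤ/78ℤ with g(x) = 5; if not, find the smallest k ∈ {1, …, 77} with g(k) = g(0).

13

We have gcd(48, 78) = 6 > 1. Taking x_1 = 0 and x_2 = 13: g(0) = 52 and g(13) = 48·13 + 52 = 676 ≡ 52 (mod 78).
So g(0) = g(13) while 0 ≠ 13, hence g is not injective, hence not bijective.
Since g is not bijective, we find the least positive k with g(k) = g(0): this means 48k ≡ 0 (mod 78), i.e. 78 ∣ 48k. Since gcd(48, 78) = 6, dividing through by 6 this holds exactly when 13 ∣ 8k, and as gcd(8, 13) = 1, exactly when 13 ∣ k.
The smallest positive such k is 13.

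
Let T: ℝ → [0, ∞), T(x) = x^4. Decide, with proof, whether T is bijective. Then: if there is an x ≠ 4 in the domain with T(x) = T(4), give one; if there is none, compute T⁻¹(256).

-4

T(4) = 256 = (−4)^4 = T(−4) (since 4 is even), with 4 ≠ −4. So T is not injective, hence not bijective.
For the follow-up, such an x exists: taking x = −4 ∈ ℝ gives T(−4) = 256 = T(4) with −4 ≠ 4.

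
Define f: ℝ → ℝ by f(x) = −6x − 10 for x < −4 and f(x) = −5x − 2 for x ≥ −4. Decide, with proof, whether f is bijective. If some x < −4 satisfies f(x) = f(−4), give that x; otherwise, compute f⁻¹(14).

Both pieces are strictly decreasing (slopes −6 and −5), so each is injective on its own interval.
The left piece maps (−∞, −4) onto (14, ∞); the right piece maps [−4, ∞) onto (−∞, 18].
These images overlap. In particular f(−4) = 18 (right piece), and solving −6x − 10 = 18 on the left piece gives x = −14/3 < −4.
So f(−14/3) = f(−4) with −14/3 ≠ −4, and f is not injective, hence not bijective. This x = −14/3 is the requested value below −4.

-14/3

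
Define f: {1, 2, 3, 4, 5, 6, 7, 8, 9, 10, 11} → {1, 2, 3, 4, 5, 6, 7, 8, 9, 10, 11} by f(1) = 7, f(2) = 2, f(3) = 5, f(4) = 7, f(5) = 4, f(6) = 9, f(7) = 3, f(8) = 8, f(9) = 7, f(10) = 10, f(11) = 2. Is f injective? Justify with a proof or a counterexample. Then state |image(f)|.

f(1) = 7 = f(4) with 1 ≠ 4, so f is not injective.
The image of f is {2, 3, 4, 5, 7, 8, 9, 10}, which has 8 elements.

8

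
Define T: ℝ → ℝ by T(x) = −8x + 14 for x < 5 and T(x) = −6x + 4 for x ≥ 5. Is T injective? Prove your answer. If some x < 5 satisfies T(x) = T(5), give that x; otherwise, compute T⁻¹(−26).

5

Both pieces are strictly decreasing (slopes −8 and −6), so each is injective on its own interval.
The left piece maps (−∞, 5) onto (−26, ∞); the right piece maps [5, ∞) onto (−∞, −26].
These images are disjoint, so no value is attained by both pieces. Thus T is injective.
Because the two images are disjoint, no x < 5 has T(x) = T(5), so we compute T⁻¹(−26): −26 lies in (−∞, −26], so solve −6x + 4 = −26: x = (−26 − 4)/(−6) = 5.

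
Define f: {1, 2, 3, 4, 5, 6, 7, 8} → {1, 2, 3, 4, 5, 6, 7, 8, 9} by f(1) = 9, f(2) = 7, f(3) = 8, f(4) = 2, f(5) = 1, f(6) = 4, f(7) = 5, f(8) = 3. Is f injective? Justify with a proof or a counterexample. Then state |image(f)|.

8

The values f(1), …, f(8) are 9, 7, 8, 2, 1, 4, 5, 3 — all distinct.
So f(u) = f(v) only when u = v, and f is injective.
The image of f is {1, 2, 3, 4, 5, 7, 8, 9}, which has 8 elements.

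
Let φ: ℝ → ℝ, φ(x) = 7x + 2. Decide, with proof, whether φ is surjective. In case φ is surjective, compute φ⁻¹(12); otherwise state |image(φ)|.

10/7

For any y ∈ ℝ, x = (y − 2)/7 satisfies φ(x) = y.
Hence φ is surjective.
Since φ is surjective, we compute φ⁻¹(12) = (12 − 2)/7 = 10/7.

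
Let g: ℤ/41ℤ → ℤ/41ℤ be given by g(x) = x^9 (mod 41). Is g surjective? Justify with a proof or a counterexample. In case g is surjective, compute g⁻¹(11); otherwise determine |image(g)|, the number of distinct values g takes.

Since 41 is prime, the nonzero elements of ℤ/41ℤ form a cyclic group of order 40.
As gcd(9, 40) = 1, raising to the 9th power is a bijection on this group: if x_1^9 ≡ x_2^9 then (x_1x_2^{−1})^9 = 1, and the only element of order dividing gcd(9, 40) = 1 is 1, so x_1 = x_2.
With g(0) = 0 this makes g injective on all of ℤ/41ℤ, hence bijective (finite equal-size domain and codomain). In particular g is surjective.
Since g is surjective, we find the preimage of 11. The inverse of x ↦ x^9 on (ℤ/41ℤ)^× is x ↦ x^9, because 9·9 = 81 = 2·40 + 1 ≡ 1 (mod 40) and x^{40} = 1 for x ≠ 0 (Fermat). So g⁻¹(11) = 11^9 mod 41.
Repeated squaring mod 41: 11^1 ≡ 11, 11^2 ≡ 11² = 121 ≡ 39, 11^4 ≡ 39² = 1521 ≡ 4, 11^8 ≡ 4² = 16. Since 9 = 8 + 1, 11^9 ≡ 16·11: 16·11 = 176 ≡ 12. So 11^9 ≡ 12 (mod 41).
Hence g⁻¹(11) = 12.

12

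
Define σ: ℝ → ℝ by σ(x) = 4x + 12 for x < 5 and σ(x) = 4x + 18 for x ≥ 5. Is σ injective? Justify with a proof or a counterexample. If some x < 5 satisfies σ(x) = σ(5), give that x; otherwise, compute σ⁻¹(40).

Both pieces are strictly increasing (slopes 4 and 4), so each is injective on its own interval.
The left piece maps (−∞, 5) onto (−∞, 32); the right piece maps [5, ∞) onto [38, ∞).
These images are disjoint, so no value is attained by both pieces. Hence σ is injective.
Because the two images are disjoint, no x < 5 has σ(x) = σ(5), so we compute σ⁻¹(40): 40 lies in [38, ∞), so solve 4x + 18 = 40: x = (40 − 18)/4 = 11/2.

11/2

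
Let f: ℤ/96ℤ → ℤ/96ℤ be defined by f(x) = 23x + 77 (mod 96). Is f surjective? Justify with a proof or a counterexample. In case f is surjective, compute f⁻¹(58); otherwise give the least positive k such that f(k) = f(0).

91

Recall: surjectivity means every element of the codomain has a preimage under f.
Since gcd(23, 96) = 1, 23 is invertible modulo 96. Euclid's algorithm: 96 = 4·23 + 4, 23 = 5·4 + 3, 4 = 1·3 + 1; back-substituting gives 1 = 71·23 − 17·96, so 23⁻¹ ≡ 71 (mod 96).
For any y ∈ ℤ/96ℤ, x = 71(y − 77) mod 96 satisfies f(x) = 23·71(y − 77) + 77 ≡ y (since 23·71 ≡ 1 mod 96). So every y has a preimage.
Thus f is surjective.
Since f is surjective, we find f⁻¹(58): we need 23x ≡ 58 − 77 ≡ 77 (mod 96). Using 23⁻¹ = 71: x ≡ 71·77 = 5467 = 56·96 + 91, so x = 91.
Check: f(91) = 23·91 + 77 = 2170 = 22·96 + 58 ≡ 58 (mod 96).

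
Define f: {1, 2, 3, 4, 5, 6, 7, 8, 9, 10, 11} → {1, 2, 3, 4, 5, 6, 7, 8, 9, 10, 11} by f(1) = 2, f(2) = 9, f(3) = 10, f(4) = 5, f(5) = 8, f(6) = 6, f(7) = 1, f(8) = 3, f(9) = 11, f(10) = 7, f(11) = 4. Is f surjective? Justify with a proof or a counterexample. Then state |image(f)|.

Every element of the codomain has a preimage: 1 = f(7), 2 = f(1), 3 = f(8), 4 = f(11), 5 = f(4), 6 = f(6), 7 = f(10), 8 = f(5), 9 = f(2), 10 = f(3), 11 = f(9).
Hence f is surjective.
The image of f is {1, 2, 3, 4, 5, 6, 7, 8, 9, 10, 11}, which has 11 elements.

11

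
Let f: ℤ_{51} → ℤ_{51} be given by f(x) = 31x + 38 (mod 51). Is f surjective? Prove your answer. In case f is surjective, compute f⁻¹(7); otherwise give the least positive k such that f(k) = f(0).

Recall: surjectivity means every element of the codomain has a preimage under f.
Since gcd(31, 51) = 1, 31 is invertible modulo 51. Euclid's algorithm: 51 = 1·31 + 20, 31 = 1·20 + 11, 20 = 1·11 + 9, 11 = 1·9 + 2, 9 = 4·2 + 1; back-substituting gives 1 = 28·31 − 17·51, so 31⁻¹ ≡ 28 (mod 51).
For any y ∈ ℤ_{51}, x = 28(y − 38) mod 51 satisfies f(x) = 31·28(y − 38) + 38 ≡ y (since 31·28 ≡ 1 mod 51). So every y has a preimage.
Thus f is surjective.
Since f is surjective, we find f⁻¹(7): we need 31x ≡ 7 − 38 ≡ 20 (mod 51). Using 31⁻¹ = 28: x ≡ 28·20 = 560 = 10·51 + 50, so x = 50.
Check: f(50) = 31·50 + 38 = 1588 = 31·51 + 7 ≡ 7 (mod 51).

50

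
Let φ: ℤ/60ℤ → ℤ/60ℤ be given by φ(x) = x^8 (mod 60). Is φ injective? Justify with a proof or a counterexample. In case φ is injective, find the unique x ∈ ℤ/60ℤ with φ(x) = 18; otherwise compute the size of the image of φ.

φ(2): Repeated squaring mod 60: 2^1 ≡ 2, 2^2 ≡ 2² = 4, 2^4 ≡ 4² = 16, 2^8 ≡ 16² = 256 ≡ 16. So 2^8 ≡ 16 (mod 60).
φ(4): Repeated squaring mod 60: 4^1 ≡ 4, 4^2 ≡ 4² = 16, 4^4 ≡ 16² = 256 ≡ 16, 4^8 ≡ 16² = 256 ≡ 16. So 4^8 ≡ 16 (mod 60).
So φ(2) = φ(4) = 16 while 2 ≠ 4, therefore φ is not injective.
Since φ is not injective, we determine |image(φ)|. Computing x^8 mod 60 for each x (by repeated squaring, reducing mod 60 at every step), the values φ(0), φ(1), …, φ(59) are: 0, 1, 16, 21, 16, 25, 36, 1, 16, 21, 40, 1, 36, 1, 16, 45, 16, 1, 36, 1, 40, 21, 16, 1, 36, 25, 16, 21, 16, 1, 0, 1, 16, 21, 16, 25, 36, 1, 16, 21, 40, 1, 36, 1, 16, 45, 16, 1, 36, 1, 40, 21, 16, 1, 36, 25, 16, 21, 16, 1.
The distinct values are {0, 1, 16, 21, 25, 36, 40, 45}; there are 8 of them.

8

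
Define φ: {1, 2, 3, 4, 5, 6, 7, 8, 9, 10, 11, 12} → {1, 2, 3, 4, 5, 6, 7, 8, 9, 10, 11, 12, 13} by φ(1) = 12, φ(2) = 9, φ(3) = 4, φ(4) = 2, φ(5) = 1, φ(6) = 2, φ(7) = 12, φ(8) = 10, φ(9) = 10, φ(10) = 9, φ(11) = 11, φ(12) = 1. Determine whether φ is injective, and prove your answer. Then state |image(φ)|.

7

φ(4) = 2 = φ(6) with 4 ≠ 6, so φ is not injective.
The image of φ is {1, 2, 4, 9, 10, 11, 12}, which has 7 elements.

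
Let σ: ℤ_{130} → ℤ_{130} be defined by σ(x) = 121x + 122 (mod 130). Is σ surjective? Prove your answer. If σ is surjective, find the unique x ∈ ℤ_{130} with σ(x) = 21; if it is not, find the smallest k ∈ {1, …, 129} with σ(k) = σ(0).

69

Since gcd(121, 130) = 1, 121 is invertible modulo 130. Euclid's algorithm: 130 = 1·121 + 9, 121 = 13·9 + 4, 9 = 2·4 + 1; back-substituting gives 1 = 101·121 − 94·130, so 121⁻¹ ≡ 101 (mod 130).
For any y ∈ ℤ_{130}, x = 101(y − 122) mod 130 satisfies σ(x) = 121·101(y − 122) + 122 ≡ y (since 121·101 ≡ 1 mod 130). So every y has a preimage.
So σ is surjective.
Since σ is surjective, we find σ⁻¹(21): we need 121x ≡ 21 − 122 ≡ 29 (mod 130). Using 121⁻¹ = 101: x ≡ 101·29 = 2929 = 22·130 + 69, so x = 69.
Check: σ(69) = 121·69 + 122 = 8471 = 65·130 + 21 ≡ 21 (mod 130).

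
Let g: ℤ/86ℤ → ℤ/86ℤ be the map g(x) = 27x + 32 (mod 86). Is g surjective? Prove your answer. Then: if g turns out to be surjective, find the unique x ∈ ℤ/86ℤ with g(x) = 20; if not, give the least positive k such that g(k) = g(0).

By definition, surjectivity means every element of the codomain has a preimage under g.
Since gcd(27, 86) = 1, 27 is invertible modulo 86. Euclid's algorithm: 86 = 3·27 + 5, 27 = 5·5 + 2, 5 = 2·2 + 1; back-substituting gives 1 = 51·27 − 16·86, so 27⁻¹ ≡ 51 (mod 86).
Then y ↦ 51(y − 32) is a two-sided inverse to g, so every y ∈ ℤ/86ℤ has a preimage.
So g is surjective.
Since g is surjective, we compute g⁻¹(20): solve 27x + 32 ≡ 20 (mod 86), i.e. 27x ≡ 74 (mod 86).
Multiplying by 27⁻¹ = 51 gives x ≡ 51·74 = 3774 = 43·86 + 76 ≡ 76 (mod 86).
Check: g(76) = 27·76 + 32 = 2084 = 24·86 + 20 ≡ 20 (mod 86).

76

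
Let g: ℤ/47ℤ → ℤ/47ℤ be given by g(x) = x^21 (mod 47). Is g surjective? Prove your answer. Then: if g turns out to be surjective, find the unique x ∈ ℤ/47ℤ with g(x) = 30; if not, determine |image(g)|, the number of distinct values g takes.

Since 47 is prime, the nonzero elements of ℤ/47ℤ form a cyclic group of order 46.
As gcd(21, 46) = 1, raising to the 21st power is a bijection on this group: if a^21 ≡ b^21 then (ab^{−1})^21 = 1, and the only element of order dividing gcd(21, 46) = 1 is 1, so a = b.
With g(0) = 0 this makes g injective on all of ℤ/47ℤ, hence bijective (finite equal-size domain and codomain). In particular g is surjective.
Since g is surjective, we find the preimage of 30. The inverse of x ↦ x^21 on (ℤ/47ℤ)^× is x ↦ x^11, because 21·11 = 231 = 5·46 + 1 ≡ 1 (mod 46) and x^{46} = 1 for x ≠ 0 (Fermat). So g⁻¹(30) = 30^11 mod 47.
Repeated squaring mod 47: 30^1 ≡ 30, 30^2 ≡ 30² = 900 ≡ 7, 30^4 ≡ 7² = 49 ≡ 2, 30^8 ≡ 2² = 4. Since 11 = 8 + 2 + 1, 30^11 ≡ 4·7·30: 4·7 = 28, then 28·30 = 840 ≡ 41. So 30^11 ≡ 41 (mod 47).
Hence g⁻¹(30) = 41.

41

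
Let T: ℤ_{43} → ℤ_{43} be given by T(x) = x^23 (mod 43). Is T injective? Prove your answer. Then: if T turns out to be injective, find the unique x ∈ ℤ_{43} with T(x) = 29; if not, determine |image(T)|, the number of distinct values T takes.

Since 43 is prime, the nonzero elements of ℤ_{43} form a cyclic group of order 42.
As gcd(23, 42) = 1, raising to the 23rd power is a bijection on this group: if x_1^23 ≡ x_2^23 then (x_1x_2^{−1})^23 = 1, and the only element of order dividing gcd(23, 42) = 1 is 1, so x_1 = x_2.
With T(0) = 0 this makes T injective on all of ℤ_{43}, hence bijective (finite equal-size domain and codomain). In particular T is injective.
Since T is injective, we find the preimage of 29. The inverse of x ↦ x^23 on (ℤ_{43})^× is x ↦ x^11, because 23·11 = 253 = 6·42 + 1 ≡ 1 (mod 42) and x^{42} = 1 for x ≠ 0 (Fermat). So T⁻¹(29) = 29^11 mod 43.
Repeated squaring mod 43: 29^1 ≡ 29, 29^2 ≡ 29² = 841 ≡ 24, 29^4 ≡ 24² = 576 ≡ 17, 29^8 ≡ 17² = 289 ≡ 31. Since 11 = 8 + 2 + 1, 29^11 ≡ 31·24·29: 31·24 = 744 ≡ 13, then 13·29 = 377 ≡ 33. So 29^11 ≡ 33 (mod 43).
Hence T⁻¹(29) = 33.

33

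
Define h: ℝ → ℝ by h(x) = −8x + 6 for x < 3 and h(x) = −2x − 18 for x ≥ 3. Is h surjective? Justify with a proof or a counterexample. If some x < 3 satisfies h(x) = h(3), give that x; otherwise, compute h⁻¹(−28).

5

Both pieces are strictly decreasing (slopes −8 and −2), so each is injective on its own interval.
The left piece maps (−∞, 3) onto (−18, ∞); the right piece maps [3, ∞) onto (−∞, −24].
The union (−18, ∞) ∪ (−∞, −24] omits the interval between −18 and −24; in particular −18 has no preimage. So h is not surjective.
Because the two images are disjoint, no x < 3 has h(x) = h(3), so we compute h⁻¹(−28): −28 lies in (−∞, −24], so solve −2x − 18 = −28: x = (−28 + 18)/(−2) = 5.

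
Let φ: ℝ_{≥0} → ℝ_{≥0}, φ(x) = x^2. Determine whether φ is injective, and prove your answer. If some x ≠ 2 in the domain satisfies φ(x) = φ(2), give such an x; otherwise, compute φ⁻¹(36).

On ℝ_{≥0}, x ↦ x^2 is strictly increasing, so φ(s) = φ(t) forces s = t. Therefore φ is injective.
Since x ↦ x^2 is strictly increasing on ℝ_{≥0}, it is injective there, so no x ≠ 2 in the domain has φ(x) = φ(2). We therefore compute φ⁻¹(36) = 36^{1/2} = 6 (indeed 6^2 = 36).

6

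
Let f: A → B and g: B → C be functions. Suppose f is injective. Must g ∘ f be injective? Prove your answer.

not injective

No. Take A = B = C = {1, 2, 3}, f = identity (injective), and g(x) = 1 for every x.
Then (g ∘ f)(1) = 1 = (g ∘ f)(3) with 1 ≠ 3, so g ∘ f is not injective.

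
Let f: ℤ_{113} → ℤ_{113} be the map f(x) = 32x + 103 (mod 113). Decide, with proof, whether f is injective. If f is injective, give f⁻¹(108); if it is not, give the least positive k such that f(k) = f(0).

Suppose f(s) = f(t) in ℤ_{113}. Then 32s + 103 ≡ 32t + 103 (mod 113), thus 32(s − t) ≡ 0 (mod 113).
Since gcd(32, 113) = 1, 32 is invertible modulo 113, therefore s − t ≡ 0 (mod 113), i.e. s = t.
Thus f is injective.
We now compute 32⁻¹ mod 113 explicitly. Euclid's algorithm: 113 = 3·32 + 17, 32 = 1·17 + 15, 17 = 1·15 + 2, 15 = 7·2 + 1; back-substituting gives 1 = 53·32 − 15·113, so 32⁻¹ ≡ 53 (mod 113).
Since f is injective, we find f⁻¹(108): we need 32x ≡ 108 − 103 ≡ 5 (mod 113). Using 32⁻¹ = 53: x ≡ 53·5 = 265 = 2·113 + 39, so x = 39.
Check: f(39) = 32·39 + 103 = 1351 = 11·113 + 108 ≡ 108 (mod 113).

39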